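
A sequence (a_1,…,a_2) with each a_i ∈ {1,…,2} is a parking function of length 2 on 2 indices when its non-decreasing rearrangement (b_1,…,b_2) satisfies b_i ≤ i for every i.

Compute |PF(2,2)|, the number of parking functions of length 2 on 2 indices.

Count = (2+1−2)·(2+1)^{2−1} = 1·3 = 3 (Pollak)
One tuple (2,1) → sorted (1,2): b_i ≤ i ∀i, a PF.

3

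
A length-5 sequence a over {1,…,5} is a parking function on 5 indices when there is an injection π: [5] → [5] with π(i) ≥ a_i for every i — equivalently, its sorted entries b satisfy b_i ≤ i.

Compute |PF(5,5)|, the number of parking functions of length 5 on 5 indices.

1296

|PF| = 1·6^4 = 1×1296 = 1296
Check (2,5,1,2,2) → sorted (1,2,2,2,5): b_i ≤ i ∀i, a PF.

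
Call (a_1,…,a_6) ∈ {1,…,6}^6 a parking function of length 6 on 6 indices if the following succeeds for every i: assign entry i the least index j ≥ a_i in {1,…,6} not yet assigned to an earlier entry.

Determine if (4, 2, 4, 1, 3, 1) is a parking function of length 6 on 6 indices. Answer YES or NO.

YES

Rearranged: b = (1, 1, 2, 3, 4, 4).
  b_1=1 ≤ 1
  b_2=1 ≤ 2
  b_3=2 ≤ 3
  b_4=3 ≤ 4
  b_5=4 ≤ 5
  b_6=4 ≤ 6
All bounds hold ⇒ YES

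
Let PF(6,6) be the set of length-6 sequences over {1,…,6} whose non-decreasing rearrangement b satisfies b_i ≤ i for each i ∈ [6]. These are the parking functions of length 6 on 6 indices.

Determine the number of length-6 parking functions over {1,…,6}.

16807

#PF = 1·7^5 = 1 · 16807 = 16807 (Pollak)
Check (5,2,4,1,4,2) → sorted (1,2,2,4,4,5): b_i ≤ i ∀i, a PF.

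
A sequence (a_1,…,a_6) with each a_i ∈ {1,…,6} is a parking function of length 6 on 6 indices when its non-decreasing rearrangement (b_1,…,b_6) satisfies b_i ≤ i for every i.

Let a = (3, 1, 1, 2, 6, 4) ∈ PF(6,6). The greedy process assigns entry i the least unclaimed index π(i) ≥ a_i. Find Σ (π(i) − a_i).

4

Σπ = 21 ({1..6} each once); Σa = 3+1+1+2+6+4 = 17; disp = 21−17 = 4.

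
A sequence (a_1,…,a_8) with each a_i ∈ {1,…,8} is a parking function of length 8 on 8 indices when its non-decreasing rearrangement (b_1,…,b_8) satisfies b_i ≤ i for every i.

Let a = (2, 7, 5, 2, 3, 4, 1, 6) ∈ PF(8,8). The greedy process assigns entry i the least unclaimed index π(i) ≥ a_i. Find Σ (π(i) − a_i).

6

Σπ = 36 ({1..8} each once); Σa = 2+7+5+2+3+4+1+6 = 30; disp = 36−30 = 6.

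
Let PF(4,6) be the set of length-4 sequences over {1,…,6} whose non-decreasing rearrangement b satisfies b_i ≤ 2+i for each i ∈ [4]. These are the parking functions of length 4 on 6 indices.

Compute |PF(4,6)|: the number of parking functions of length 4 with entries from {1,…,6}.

|PF| = 3·7^3 = 3 · 343 = 1029
Example (4,1,2,3) → sorted (1,2,3,4): b_i ≤ 2+i ∀i, a PF.

1029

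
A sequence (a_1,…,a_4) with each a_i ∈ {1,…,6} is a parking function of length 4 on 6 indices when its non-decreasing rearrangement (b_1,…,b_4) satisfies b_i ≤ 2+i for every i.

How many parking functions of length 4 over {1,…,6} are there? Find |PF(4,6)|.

#PF = 3·7^3 = 3×343 = 1029 (Pollak)
Check (5,1,5,2) → sorted (1,2,5,5): b_i ≤ 2+i ∀i, a PF.

1029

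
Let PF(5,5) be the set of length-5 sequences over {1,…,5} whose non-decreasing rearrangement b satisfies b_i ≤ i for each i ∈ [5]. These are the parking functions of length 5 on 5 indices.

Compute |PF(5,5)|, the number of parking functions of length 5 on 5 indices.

|PF| = (6−5)·6^(5−1) = 1×1296 = 1296
Check (1,1,4,4,3) → sorted (1,1,3,4,4): b_i ≤ i ∀i, a PF.

1296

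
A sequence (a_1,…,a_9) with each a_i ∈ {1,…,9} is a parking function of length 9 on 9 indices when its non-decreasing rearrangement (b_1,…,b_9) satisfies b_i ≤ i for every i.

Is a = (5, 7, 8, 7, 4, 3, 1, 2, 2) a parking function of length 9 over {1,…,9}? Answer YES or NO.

Rearranged: b = (1, 2, 2, 3, 4, 5, 7, 7, 8).
  b_1=1 ≤ 1
  b_2=2 ≤ 2
  b_3=2 ≤ 3
  b_4=3 ≤ 4
  b_5=4 ≤ 5
  b_6=5 ≤ 6
  b_7=7 ≤ 7
  b_8=7 ≤ 8
  b_9=8 ≤ 9
All bounds hold ⇒ YES

YES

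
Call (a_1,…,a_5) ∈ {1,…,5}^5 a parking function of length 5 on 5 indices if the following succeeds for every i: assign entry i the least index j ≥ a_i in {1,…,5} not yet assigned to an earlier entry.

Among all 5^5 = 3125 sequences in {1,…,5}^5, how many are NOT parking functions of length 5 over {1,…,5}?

|PF| = (5−5+1)·(5+1)^(5−1) = 1×1296 = 1296
E.g. (4,5,4,1,5) → sorted (1,4,4,5,5): b_2=4>2, not a PF.
5^5 − 1296 = 3125 − 1296 = 1829

1829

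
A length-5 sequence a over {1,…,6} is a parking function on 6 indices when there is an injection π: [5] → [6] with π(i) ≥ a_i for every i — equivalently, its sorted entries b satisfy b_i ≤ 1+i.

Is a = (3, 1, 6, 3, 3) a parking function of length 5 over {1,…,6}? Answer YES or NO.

YES

Order a: b = (1, 3, 3, 3, 6).
  b_1=1 ≤ 2
  b_2=3 ≤ 3
  b_3=3 ≤ 4
  b_4=3 ≤ 5
  b_5=6 ≤ 6
All bounds hold ⇒ YES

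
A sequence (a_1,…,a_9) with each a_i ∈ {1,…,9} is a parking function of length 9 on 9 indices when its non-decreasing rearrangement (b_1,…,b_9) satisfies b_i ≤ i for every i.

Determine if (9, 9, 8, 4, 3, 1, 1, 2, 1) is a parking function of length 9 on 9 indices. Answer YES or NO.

NO

Rearranged: b = (1, 1, 1, 2, 3, 4, 8, 9, 9).
  b_1=1 ≤ 1
  b_2=1 ≤ 2
  b_3=1 ≤ 3
  b_4=2 ≤ 4
  b_5=3 ≤ 5
  b_6=4 ≤ 6
  b_7=8 > 7
  fails at i=7 ⇒ NO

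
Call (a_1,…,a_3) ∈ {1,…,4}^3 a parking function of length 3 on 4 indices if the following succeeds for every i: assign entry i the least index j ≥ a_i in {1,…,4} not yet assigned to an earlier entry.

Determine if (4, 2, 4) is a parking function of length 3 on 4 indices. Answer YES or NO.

Order a: b = (2, 4, 4).
  b_1=2 ≤ 2
  b_2=4 > 3
  fails at i=2 ⇒ NO

NO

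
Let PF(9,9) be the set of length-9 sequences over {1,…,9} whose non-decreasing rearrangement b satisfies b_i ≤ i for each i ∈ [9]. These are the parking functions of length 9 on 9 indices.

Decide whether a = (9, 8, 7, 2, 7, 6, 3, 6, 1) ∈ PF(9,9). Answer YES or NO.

Sorted: b = (1, 2, 3, 6, 6, 7, 7, 8, 9).
  b_1=1 ≤ 1
  b_2=2 ≤ 2
  b_3=3 ≤ 3
  b_4=6 > 4
  fails at i=4 ⇒ NO

NO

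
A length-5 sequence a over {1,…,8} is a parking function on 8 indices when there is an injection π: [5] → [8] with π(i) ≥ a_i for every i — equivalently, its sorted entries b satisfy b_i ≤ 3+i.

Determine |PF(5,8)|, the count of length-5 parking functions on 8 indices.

|PF| = (8+1−5)·(8+1)^{5−1} = 4·6561 = 26244 (Konheim–Weiss)
One tuple (5,4,6,7,2) → sorted (2,4,5,6,7): b_i ≤ 3+i ∀i, a PF.

26244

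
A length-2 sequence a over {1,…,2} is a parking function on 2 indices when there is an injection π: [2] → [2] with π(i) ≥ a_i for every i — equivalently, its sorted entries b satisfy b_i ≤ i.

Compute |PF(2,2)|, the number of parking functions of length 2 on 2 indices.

3

|PF(2,2)| = 1·3^1 = 1·3 = 3 [KW]
E.g. (2,1) → sorted (1,2): b_i ≤ i ∀i, a PF.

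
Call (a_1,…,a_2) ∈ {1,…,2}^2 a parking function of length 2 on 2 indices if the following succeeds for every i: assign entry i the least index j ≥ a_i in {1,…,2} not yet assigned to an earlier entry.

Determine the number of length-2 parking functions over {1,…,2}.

3

|PF(2,2)| = (3−2)·3^(2−1) = 1×3 = 3
Example (2,1) → sorted (1,2): b_i ≤ i ∀i, a PF.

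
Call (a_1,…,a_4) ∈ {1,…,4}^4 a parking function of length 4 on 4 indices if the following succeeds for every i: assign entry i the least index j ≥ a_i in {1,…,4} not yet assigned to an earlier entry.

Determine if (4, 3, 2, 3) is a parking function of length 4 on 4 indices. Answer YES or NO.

NO

Sorted: b = (2, 3, 3, 4).
  b_1=2 > 1
  fails at i=1 ⇒ NO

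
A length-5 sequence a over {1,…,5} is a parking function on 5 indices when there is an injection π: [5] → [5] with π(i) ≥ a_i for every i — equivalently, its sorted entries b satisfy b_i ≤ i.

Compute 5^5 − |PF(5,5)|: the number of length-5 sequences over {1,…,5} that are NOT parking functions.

|PF| = (5−5+1)·(5+1)^(5−1) = 1 · 1296 = 1296 (Pollak)
Check (5,3,3,5,5) → sorted (3,3,5,5,5): b_1=3>1, not a PF.
Total 3125; non-PF = 3125−1296 = 1829

1829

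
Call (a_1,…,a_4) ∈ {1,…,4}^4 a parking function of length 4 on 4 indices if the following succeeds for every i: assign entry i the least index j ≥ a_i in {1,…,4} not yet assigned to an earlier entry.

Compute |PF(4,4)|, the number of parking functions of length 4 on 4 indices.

125

#PF = 1·5^3 = 1×125 = 125
E.g. (1,1,3,1) → sorted (1,1,1,3): b_i ≤ i ∀i, a PF.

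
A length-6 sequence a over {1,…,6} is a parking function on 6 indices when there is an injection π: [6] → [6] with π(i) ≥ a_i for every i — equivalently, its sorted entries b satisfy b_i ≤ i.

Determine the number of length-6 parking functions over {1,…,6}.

|PF| = (6+1−6)·(6+1)^{6−1} = 1 · 16807 = 16807 (Konheim–Weiss)
Example (3,4,5,4,1,2) → sorted (1,2,3,4,4,5): b_i ≤ i ∀i, a PF.

16807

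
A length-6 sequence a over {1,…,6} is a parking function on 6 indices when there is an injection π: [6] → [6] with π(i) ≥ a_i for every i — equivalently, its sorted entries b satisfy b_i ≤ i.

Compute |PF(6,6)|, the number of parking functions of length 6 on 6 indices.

16807

|PF| = (6−6+1)·(6+1)^(6−1) = 1 · 16807 = 16807
One tuple (2,5,4,1,2,4) → sorted (1,2,2,4,4,5): b_i ≤ i ∀i, a PF.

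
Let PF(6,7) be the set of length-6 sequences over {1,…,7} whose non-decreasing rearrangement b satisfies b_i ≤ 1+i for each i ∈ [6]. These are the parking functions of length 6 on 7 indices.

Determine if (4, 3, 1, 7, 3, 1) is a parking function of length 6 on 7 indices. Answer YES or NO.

Sorted: b = (1, 1, 3, 3, 4, 7).
  b_1=1 ≤ 2
  b_2=1 ≤ 3
  b_3=3 ≤ 4
  b_4=3 ≤ 5
  b_5=4 ≤ 6
  b_6=7 ≤ 7
All bounds hold ⇒ YES

YES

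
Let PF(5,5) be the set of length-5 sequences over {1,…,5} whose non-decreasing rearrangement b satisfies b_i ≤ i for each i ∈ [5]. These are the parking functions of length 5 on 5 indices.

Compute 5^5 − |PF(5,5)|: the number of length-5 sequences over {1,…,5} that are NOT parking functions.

|PF(5,5)| = (5+1−5)·(5+1)^{5−1} = 1×1296 = 1296 (Pollak)
E.g. (4,3,3,5,4) → sorted (3,3,4,4,5): b_1=3>1, not a PF.
Total 3125; non-PF = 3125−1296 = 1829

1829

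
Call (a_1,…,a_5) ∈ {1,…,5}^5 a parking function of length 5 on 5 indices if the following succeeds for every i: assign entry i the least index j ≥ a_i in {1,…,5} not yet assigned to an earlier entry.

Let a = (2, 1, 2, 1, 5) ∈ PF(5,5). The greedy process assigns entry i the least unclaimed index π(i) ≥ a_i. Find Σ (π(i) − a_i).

Σπ(i) = 1+…+5 = 15; Σa = 2+1+2+1+5 = 11; disp = 15−11 = 4.

4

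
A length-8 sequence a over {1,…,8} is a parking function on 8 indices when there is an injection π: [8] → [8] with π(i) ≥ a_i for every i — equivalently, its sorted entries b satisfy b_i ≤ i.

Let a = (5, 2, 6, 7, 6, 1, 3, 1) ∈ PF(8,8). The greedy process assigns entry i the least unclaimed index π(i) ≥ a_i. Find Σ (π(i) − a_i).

5

Σπ(i) = 1+…+8 = 36; Σa = 5+2+6+7+6+1+3+1 = 31; disp = 36−31 = 5.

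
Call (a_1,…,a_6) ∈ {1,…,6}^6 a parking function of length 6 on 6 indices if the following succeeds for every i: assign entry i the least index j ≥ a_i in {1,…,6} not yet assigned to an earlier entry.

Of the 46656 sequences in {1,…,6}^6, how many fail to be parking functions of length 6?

29849

Count = (7−6)·7^(6−1) = 1×16807 = 16807 (Konheim–Weiss)
E.g. (6,1,5,3,5,4) → sorted (1,3,4,5,5,6): b_2=3>2, not a PF.
6^6 − 16807 = 46656 − 16807 = 29849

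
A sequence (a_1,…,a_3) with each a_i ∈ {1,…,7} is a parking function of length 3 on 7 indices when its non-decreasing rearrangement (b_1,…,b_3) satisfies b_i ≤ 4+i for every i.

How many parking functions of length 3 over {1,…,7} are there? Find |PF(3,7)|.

#PF = (7−3+1)·(7+1)^(3−1) = 5·64 = 320 (Konheim–Weiss)
E.g. (4,6,4) → sorted (4,4,6): b_i ≤ 4+i ∀i, a PF.

320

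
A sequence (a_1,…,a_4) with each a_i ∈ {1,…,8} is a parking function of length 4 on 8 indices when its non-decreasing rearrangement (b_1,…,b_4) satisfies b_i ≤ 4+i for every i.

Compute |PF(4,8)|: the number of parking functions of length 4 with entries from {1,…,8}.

3645

|PF| = (9−4)·9^(4−1) = 5·729 = 3645 (Pollak)
One tuple (7,5,7,2) → sorted (2,5,7,7): b_i ≤ 4+i ∀i, a PF.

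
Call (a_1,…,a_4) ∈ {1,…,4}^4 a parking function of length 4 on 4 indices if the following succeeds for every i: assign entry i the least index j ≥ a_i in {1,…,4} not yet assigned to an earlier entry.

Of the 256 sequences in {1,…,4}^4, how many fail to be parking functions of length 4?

|PF(4,4)| = (5−4)·5^(4−1) = 1 · 125 = 125 [KW]
E.g. (3,4,4,1) → sorted (1,3,4,4): b_2=3>2, not a PF.
So 256 − 125 = 131 fail.

131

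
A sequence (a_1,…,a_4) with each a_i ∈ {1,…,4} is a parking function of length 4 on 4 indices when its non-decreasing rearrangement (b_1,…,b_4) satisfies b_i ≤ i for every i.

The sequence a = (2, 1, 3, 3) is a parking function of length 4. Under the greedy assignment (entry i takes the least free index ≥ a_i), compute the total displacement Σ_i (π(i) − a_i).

Σπ(i) = 1+…+4 = 10; Σa = 2+1+3+3 = 9; disp = 10−9 = 1.

1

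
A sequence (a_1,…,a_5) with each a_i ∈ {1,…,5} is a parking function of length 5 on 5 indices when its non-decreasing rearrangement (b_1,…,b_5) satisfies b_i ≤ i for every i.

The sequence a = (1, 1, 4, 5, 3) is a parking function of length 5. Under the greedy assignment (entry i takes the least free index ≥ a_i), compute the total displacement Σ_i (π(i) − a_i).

Σπ = 5·6/2 = 15 (π permutes [5]); Σa = 1+1+4+5+3 = 14; disp = 15−14 = 1.

1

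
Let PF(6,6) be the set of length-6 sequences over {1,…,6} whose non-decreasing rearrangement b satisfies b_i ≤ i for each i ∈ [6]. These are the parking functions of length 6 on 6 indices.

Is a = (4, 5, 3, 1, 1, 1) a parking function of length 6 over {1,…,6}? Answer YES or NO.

YES

Order a: b = (1, 1, 1, 3, 4, 5).
  b_1=1 ≤ 1
  b_2=1 ≤ 2
  b_3=1 ≤ 3
  b_4=3 ≤ 4
  b_5=4 ≤ 5
  b_6=5 ≤ 6
All bounds hold ⇒ YES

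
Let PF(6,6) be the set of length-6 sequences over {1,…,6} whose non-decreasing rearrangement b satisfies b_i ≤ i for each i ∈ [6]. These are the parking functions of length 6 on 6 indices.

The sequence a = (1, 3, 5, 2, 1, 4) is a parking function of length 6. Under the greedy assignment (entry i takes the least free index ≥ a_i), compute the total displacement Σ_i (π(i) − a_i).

Σπ(i) = 1+…+6 = 21; Σa = 1+3+5+2+1+4 = 16; disp = 21−16 = 5.

5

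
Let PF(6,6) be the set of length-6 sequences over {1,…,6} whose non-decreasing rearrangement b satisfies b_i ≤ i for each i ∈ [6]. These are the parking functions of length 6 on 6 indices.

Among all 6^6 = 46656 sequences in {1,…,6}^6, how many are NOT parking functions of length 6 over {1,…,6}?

29849

#PF = (6+1−6)·(6+1)^{6−1} = 1×16807 = 16807 (Konheim–Weiss)
One tuple (1,3,6,6,6,6) → sorted (1,3,6,6,6,6): b_2=3>2, not a PF.
Total 46656; non-PF = 46656−16807 = 29849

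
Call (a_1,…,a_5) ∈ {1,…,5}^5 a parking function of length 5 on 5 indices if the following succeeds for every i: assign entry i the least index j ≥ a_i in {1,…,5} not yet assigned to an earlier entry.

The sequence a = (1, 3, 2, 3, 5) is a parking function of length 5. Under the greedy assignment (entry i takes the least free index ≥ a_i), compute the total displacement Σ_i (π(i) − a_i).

Σπ(i) = 1+…+5 = 15; Σa = 1+3+2+3+5 = 14; disp = 15−14 = 1.

1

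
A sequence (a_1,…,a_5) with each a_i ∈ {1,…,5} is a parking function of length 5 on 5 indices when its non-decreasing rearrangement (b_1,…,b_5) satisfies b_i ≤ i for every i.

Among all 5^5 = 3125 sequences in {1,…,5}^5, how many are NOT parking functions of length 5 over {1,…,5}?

Count = (6−5)·6^(5−1) = 1·1296 = 1296 [KW]
One tuple (5,3,3,3,5) → sorted (3,3,3,5,5): b_1=3>1, not a PF.
Total 3125; non-PF = 3125−1296 = 1829

1829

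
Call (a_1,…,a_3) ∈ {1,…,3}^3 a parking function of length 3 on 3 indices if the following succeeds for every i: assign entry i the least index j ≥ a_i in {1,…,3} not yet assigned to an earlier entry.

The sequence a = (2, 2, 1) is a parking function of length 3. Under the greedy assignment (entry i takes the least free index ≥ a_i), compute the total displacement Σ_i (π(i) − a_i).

1

Σπ(i) = 1+…+3 = 6; Σa = 2+2+1 = 5; disp = 6−5 = 1.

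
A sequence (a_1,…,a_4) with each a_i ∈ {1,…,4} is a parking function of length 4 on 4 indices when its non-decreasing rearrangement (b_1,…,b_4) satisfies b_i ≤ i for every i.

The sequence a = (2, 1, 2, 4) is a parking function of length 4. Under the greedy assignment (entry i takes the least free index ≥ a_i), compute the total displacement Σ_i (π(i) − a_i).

1

Σπ = 10 ({1..4} each once); Σa = 2+1+2+4 = 9; disp = 10−9 = 1.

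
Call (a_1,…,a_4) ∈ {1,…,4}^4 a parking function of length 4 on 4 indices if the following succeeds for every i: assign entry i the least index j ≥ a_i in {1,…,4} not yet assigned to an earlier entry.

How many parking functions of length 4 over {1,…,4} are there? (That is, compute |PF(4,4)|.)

125

Count = (4+1−4)·(4+1)^{4−1} = 1 · 125 = 125 [KW]
Check (1,1,1,1) → sorted (1,1,1,1): b_i ≤ i ∀i, a PF.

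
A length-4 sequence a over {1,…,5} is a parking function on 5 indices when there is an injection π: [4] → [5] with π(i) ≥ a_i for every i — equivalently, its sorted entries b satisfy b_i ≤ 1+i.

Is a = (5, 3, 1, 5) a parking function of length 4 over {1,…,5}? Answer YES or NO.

Sorted: b = (1, 3, 5, 5).
  b_1=1 ≤ 2
  b_2=3 ≤ 3
  b_3=5 > 4
  fails at i=3 ⇒ NO

NO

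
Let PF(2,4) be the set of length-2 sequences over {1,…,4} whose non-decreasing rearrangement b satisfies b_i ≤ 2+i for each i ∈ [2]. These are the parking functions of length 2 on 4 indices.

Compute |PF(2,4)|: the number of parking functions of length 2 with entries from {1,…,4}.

15

#PF = 3·5^1 = 3·5 = 15 [KW]
Check (3,1) → sorted (1,3): b_i ≤ 2+i ∀i, a PF.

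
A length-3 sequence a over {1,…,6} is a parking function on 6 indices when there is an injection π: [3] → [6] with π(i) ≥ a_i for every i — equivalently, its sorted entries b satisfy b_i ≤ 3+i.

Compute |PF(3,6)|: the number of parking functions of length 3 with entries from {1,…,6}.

|PF(3,6)| = (7−3)·7^(3−1) = 4×49 = 196
E.g. (6,5,2) → sorted (2,5,6): b_i ≤ 3+i ∀i, a PF.

196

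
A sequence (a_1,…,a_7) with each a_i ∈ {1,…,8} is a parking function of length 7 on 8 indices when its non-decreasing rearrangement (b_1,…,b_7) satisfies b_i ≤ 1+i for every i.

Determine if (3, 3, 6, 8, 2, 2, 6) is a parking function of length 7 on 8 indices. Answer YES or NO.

Sorted: b = (2, 2, 3, 3, 6, 6, 8).
  b_1=2 ≤ 2
  b_2=2 ≤ 3
  b_3=3 ≤ 4
  b_4=3 ≤ 5
  b_5=6 ≤ 6
  b_6=6 ≤ 7
  b_7=8 ≤ 8
All bounds hold ⇒ YES

YES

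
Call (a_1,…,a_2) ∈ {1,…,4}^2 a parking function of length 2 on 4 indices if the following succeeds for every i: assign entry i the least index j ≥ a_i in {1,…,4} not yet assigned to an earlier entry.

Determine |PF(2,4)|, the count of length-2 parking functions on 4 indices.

15

|PF| = (4+1−2)·(4+1)^{2−1} = 3·5 = 15 (Konheim–Weiss)
Example (4,2) → sorted (2,4): b_i ≤ 2+i ∀i, a PF.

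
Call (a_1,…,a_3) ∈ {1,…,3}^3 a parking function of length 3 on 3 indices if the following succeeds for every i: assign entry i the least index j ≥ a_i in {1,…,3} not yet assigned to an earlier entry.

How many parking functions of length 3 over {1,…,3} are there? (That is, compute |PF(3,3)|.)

16

|PF(3,3)| = (3−3+1)·(3+1)^(3−1) = 1×16 = 16 [KW]
Check (2,3,1) → sorted (1,2,3): b_i ≤ i ∀i, a PF.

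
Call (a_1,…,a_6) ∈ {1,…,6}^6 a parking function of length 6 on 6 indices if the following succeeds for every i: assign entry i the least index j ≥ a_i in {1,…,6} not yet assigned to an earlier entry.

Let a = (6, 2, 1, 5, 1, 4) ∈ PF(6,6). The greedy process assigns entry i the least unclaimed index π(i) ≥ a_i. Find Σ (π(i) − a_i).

2

Σπ(i) = 1+…+6 = 21; Σa = 6+2+1+5+1+4 = 19; disp = 21−19 = 2.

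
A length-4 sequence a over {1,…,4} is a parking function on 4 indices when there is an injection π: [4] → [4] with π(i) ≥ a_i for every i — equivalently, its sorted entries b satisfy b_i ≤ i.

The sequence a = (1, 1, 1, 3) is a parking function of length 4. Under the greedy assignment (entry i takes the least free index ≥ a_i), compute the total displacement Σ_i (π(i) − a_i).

4

Σπ = 4·5/2 = 10 (π permutes [4]); Σa = 1+1+1+3 = 6; disp = 10−6 = 4.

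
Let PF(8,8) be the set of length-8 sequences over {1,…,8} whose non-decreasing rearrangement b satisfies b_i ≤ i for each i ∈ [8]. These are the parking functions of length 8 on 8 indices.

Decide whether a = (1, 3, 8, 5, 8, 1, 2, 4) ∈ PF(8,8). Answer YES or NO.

NO

Sorted: b = (1, 1, 2, 3, 4, 5, 8, 8).
  b_1=1 ≤ 1
  b_2=1 ≤ 2
  b_3=2 ≤ 3
  b_4=3 ≤ 4
  b_5=4 ≤ 5
  b_6=5 ≤ 6
  b_7=8 > 7
  fails at i=7 ⇒ NO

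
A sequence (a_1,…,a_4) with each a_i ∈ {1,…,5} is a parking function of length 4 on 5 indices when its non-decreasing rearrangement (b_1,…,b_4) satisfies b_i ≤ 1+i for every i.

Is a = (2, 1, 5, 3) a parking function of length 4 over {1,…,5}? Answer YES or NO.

Rearranged: b = (1, 2, 3, 5).
  b_1=1 ≤ 2
  b_2=2 ≤ 3
  b_3=3 ≤ 4
  b_4=5 ≤ 5
All bounds hold ⇒ YES

YES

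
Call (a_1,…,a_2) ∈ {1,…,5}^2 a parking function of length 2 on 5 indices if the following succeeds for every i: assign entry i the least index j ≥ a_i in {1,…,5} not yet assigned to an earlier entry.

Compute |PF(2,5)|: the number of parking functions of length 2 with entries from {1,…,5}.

|PF(2,5)| = (5+1−2)·(5+1)^{2−1} = 4·6 = 24 (Pollak)
Check (2,1) → sorted (1,2): b_i ≤ 3+i ∀i, a PF.

24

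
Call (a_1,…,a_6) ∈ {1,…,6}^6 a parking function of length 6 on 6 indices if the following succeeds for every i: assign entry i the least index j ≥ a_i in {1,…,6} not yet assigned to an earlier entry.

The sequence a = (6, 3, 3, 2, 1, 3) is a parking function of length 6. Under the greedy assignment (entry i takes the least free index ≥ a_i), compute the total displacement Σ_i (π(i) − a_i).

3

Σπ = 6·7/2 = 21 (π permutes [6]); Σa = 6+3+3+2+1+3 = 18; disp = 21−18 = 3.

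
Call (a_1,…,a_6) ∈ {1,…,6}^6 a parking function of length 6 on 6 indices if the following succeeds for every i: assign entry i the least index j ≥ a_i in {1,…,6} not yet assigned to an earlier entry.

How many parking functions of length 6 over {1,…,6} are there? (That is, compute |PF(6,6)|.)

#PF = (6−6+1)·(6+1)^(6−1) = 1×16807 = 16807 (Pollak)
E.g. (2,2,4,3,1,2) → sorted (1,2,2,2,3,4): b_i ≤ i ∀i, a PF.

16807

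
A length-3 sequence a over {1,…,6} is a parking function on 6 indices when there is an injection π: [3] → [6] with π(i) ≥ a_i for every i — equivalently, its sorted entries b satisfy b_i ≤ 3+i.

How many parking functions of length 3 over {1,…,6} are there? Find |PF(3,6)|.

196

Count = (6−3+1)·(6+1)^(3−1) = 4 · 49 = 196
E.g. (3,2,5) → sorted (2,3,5): b_i ≤ 3+i ∀i, a PF.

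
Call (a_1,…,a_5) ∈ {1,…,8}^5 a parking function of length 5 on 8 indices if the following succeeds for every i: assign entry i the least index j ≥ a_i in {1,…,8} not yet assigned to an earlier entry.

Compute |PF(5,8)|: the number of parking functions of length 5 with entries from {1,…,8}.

26244

#PF = (8+1−5)·(8+1)^{5−1} = 4×6561 = 26244
One tuple (1,8,4,3,1) → sorted (1,1,3,4,8): b_i ≤ 3+i ∀i, a PF.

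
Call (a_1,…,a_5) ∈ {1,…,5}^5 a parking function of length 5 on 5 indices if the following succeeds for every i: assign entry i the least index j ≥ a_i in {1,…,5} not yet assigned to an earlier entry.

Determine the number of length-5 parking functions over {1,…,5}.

1296

|PF| = 1·6^4 = 1×1296 = 1296 (Pollak)
One tuple (2,2,1,4,3) → sorted (1,2,2,3,4): b_i ≤ i ∀i, a PF.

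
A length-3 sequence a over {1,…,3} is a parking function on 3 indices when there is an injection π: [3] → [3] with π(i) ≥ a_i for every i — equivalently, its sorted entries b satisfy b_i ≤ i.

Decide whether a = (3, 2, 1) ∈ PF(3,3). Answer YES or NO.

YES

Order a: b = (1, 2, 3).
  b_1=1 ≤ 1
  b_2=2 ≤ 2
  b_3=3 ≤ 3
All bounds hold ⇒ YES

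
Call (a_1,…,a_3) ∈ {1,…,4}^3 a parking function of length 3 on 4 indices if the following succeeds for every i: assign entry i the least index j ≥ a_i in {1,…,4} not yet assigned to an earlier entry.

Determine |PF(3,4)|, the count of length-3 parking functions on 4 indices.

Count = 2·5^2 = 2·25 = 50
One tuple (1,4,3) → sorted (1,3,4): b_i ≤ 1+i ∀i, a PF.

50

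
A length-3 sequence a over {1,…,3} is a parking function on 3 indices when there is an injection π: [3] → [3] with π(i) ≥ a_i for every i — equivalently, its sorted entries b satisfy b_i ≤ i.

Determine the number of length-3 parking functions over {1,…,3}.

|PF| = (3+1−3)·(3+1)^{3−1} = 1×16 = 16 [KW]
One tuple (1,2,2) → sorted (1,2,2): b_i ≤ i ∀i, a PF.

16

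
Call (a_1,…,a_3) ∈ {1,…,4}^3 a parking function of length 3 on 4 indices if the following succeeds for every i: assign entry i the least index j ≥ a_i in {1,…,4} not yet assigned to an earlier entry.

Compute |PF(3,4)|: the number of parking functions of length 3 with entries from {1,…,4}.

50

|PF(3,4)| = (4+1−3)·(4+1)^{3−1} = 2×25 = 50
Check (1,4,3) → sorted (1,3,4): b_i ≤ 1+i ∀i, a PF.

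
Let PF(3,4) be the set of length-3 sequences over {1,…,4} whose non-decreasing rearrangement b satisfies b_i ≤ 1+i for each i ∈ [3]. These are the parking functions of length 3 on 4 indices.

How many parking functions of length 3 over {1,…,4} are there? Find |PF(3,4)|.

50

#PF = 2·5^2 = 2 · 25 = 50 (Pollak)
E.g. (1,3,3) → sorted (1,3,3): b_i ≤ 1+i ∀i, a PF.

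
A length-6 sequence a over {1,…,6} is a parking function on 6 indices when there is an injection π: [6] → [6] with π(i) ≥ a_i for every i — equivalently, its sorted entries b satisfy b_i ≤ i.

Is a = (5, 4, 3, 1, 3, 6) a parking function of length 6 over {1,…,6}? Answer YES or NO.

Order a: b = (1, 3, 3, 4, 5, 6).
  b_1=1 ≤ 1
  b_2=3 > 2
  fails at i=2 ⇒ NO

NO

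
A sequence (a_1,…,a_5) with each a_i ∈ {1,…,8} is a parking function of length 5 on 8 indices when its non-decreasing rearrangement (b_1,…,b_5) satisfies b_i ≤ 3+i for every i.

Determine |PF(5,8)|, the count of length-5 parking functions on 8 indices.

26244

Count = (9−5)·9^(5−1) = 4×6561 = 26244 [KW]
One tuple (1,7,3,3,6) → sorted (1,3,3,6,7): b_i ≤ 3+i ∀i, a PF.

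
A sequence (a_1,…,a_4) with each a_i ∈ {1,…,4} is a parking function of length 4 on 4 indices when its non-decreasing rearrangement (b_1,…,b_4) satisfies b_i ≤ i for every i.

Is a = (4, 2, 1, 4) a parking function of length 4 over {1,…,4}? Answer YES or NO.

NO

Rearranged: b = (1, 2, 4, 4).
  b_1=1 ≤ 1
  b_2=2 ≤ 2
  b_3=4 > 3
  fails at i=3 ⇒ NO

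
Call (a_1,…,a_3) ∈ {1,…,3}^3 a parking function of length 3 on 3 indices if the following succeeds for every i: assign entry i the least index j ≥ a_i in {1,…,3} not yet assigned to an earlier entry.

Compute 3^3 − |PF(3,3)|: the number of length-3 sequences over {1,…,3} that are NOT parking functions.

11

|PF| = (3−3+1)·(3+1)^(3−1) = 1×16 = 16
E.g. (3,3,2) → sorted (2,3,3): b_1=2>1, not a PF.
Total 27; non-PF = 27−16 = 11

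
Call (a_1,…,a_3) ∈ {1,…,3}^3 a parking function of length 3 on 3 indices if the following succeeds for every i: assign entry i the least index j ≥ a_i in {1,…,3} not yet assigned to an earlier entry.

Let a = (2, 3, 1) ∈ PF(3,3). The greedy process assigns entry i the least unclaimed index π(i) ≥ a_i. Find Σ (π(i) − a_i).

0

Σπ = 3·4/2 = 6 (π permutes [3]); Σa = 2+3+1 = 6; disp = 6−6 = 0.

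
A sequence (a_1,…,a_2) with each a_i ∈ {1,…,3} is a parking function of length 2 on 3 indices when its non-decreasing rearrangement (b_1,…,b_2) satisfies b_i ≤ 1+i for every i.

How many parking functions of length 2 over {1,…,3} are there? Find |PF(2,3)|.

8

|PF(2,3)| = (3−2+1)·(3+1)^(2−1) = 2×4 = 8 (Konheim–Weiss)
One tuple (3,1) → sorted (1,3): b_i ≤ 1+i ∀i, a PF.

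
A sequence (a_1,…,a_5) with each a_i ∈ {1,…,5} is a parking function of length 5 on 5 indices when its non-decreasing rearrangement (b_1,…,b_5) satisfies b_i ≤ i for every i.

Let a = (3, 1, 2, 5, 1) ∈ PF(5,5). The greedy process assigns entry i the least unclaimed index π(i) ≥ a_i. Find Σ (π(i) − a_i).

Σπ = 5·6/2 = 15 (π permutes [5]); Σa = 3+1+2+5+1 = 12; disp = 15−12 = 3.

3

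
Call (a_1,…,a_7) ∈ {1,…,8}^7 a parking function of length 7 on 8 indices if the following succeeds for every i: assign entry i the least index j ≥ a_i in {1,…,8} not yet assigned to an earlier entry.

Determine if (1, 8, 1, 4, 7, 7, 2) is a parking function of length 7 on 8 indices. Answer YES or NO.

NO

Order a: b = (1, 1, 2, 4, 7, 7, 8).
  b_1=1 ≤ 2
  b_2=1 ≤ 3
  b_3=2 ≤ 4
  b_4=4 ≤ 5
  b_5=7 > 6
  fails at i=5 ⇒ NO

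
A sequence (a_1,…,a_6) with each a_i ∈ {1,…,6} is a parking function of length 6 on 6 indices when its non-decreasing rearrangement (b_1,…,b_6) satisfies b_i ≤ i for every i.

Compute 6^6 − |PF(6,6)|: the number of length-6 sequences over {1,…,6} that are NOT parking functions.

29849

#PF = 1·7^5 = 1·16807 = 16807
One tuple (4,2,4,5,5,6) → sorted (2,4,4,5,5,6): b_1=2>1, not a PF.
6^6 − 16807 = 46656 − 16807 = 29849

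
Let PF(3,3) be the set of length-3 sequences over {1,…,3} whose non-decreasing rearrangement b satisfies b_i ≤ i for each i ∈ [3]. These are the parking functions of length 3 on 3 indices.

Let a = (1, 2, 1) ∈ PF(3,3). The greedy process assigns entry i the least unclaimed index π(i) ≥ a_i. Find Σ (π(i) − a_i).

Σπ = 6 ({1..3} each once); Σa = 1+2+1 = 4; disp = 6−4 = 2.

2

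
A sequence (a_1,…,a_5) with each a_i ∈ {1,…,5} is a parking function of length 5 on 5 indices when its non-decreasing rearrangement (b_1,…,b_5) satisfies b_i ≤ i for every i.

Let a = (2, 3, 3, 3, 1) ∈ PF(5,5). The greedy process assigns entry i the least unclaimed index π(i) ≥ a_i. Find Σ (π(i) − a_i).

Σπ = 5·6/2 = 15 (π permutes [5]); Σa = 2+3+3+3+1 = 12; disp = 15−12 = 3.

3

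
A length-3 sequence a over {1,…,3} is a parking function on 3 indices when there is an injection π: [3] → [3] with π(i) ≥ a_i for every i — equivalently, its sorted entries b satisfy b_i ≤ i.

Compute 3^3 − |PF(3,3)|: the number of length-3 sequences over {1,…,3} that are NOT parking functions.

11

|PF(3,3)| = 1·4^2 = 1 · 16 = 16 [KW]
One tuple (2,2,2) → sorted (2,2,2): b_1=2>1, not a PF.
Total 27; non-PF = 27−16 = 11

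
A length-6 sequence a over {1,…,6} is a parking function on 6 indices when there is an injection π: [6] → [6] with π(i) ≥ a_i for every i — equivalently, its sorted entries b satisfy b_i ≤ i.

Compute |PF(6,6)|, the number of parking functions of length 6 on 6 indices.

16807

Count = 1·7^5 = 1 · 16807 = 16807
One tuple (4,1,6,5,2,3) → sorted (1,2,3,4,5,6): b_i ≤ i ∀i, a PF.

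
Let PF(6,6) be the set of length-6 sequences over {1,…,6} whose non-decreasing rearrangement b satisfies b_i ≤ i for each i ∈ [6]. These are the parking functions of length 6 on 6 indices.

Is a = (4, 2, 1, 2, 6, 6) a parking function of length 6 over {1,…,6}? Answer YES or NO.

NO

Rearranged: b = (1, 2, 2, 4, 6, 6).
  b_1=1 ≤ 1
  b_2=2 ≤ 2
  b_3=2 ≤ 3
  b_4=4 ≤ 4
  b_5=6 > 5
  fails at i=5 ⇒ NO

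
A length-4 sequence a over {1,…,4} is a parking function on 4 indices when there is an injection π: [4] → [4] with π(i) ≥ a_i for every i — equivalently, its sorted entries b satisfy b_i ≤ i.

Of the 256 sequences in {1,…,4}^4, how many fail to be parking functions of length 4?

131

#PF = 1·5^3 = 1 · 125 = 125 [KW]
One tuple (4,3,3,4) → sorted (3,3,4,4): b_1=3>1, not a PF.
So 256 − 125 = 131 fail.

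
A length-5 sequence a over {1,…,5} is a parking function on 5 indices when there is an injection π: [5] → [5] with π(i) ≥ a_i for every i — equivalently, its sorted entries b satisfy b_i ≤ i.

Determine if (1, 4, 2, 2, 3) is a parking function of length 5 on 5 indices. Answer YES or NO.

YES

Order a: b = (1, 2, 2, 3, 4).
  b_1=1 ≤ 1
  b_2=2 ≤ 2
  b_3=2 ≤ 3
  b_4=3 ≤ 4
  b_5=4 ≤ 5
All bounds hold ⇒ YES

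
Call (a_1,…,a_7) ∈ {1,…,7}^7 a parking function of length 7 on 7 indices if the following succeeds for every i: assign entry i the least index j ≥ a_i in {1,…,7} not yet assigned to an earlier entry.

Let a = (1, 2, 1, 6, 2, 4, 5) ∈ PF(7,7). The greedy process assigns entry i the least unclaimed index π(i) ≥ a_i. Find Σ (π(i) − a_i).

7

Σπ = 28 ({1..7} each once); Σa = 1+2+1+6+2+4+5 = 21; disp = 28−21 = 7.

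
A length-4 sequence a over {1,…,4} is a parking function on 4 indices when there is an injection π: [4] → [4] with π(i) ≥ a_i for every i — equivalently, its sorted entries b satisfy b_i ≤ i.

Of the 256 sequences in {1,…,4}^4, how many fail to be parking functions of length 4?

|PF(4,4)| = (4−4+1)·(4+1)^(4−1) = 1×125 = 125 [KW]
One tuple (4,2,4,4) → sorted (2,4,4,4): b_1=2>1, not a PF.
Total 256; non-PF = 256−125 = 131

131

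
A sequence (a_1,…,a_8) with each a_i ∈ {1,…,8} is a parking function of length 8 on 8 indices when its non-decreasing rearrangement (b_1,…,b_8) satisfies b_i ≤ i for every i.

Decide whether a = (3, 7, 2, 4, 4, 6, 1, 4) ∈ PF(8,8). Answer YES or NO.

YES

Order a: b = (1, 2, 3, 4, 4, 4, 6, 7).
  b_1=1 ≤ 1
  b_2=2 ≤ 2
  b_3=3 ≤ 3
  b_4=4 ≤ 4
  b_5=4 ≤ 5
  b_6=4 ≤ 6
  b_7=6 ≤ 7
  b_8=7 ≤ 8
All bounds hold ⇒ YES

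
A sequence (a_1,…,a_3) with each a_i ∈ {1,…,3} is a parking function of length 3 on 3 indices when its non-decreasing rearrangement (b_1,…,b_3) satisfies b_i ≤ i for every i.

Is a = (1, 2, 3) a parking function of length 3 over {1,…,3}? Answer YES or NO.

YES

Order a: b = (1, 2, 3).
  b_1=1 ≤ 1
  b_2=2 ≤ 2
  b_3=3 ≤ 3
All bounds hold ⇒ YES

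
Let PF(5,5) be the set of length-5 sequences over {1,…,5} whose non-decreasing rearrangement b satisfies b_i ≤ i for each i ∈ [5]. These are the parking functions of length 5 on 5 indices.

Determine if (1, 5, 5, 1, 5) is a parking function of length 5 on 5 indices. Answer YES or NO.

NO

Order a: b = (1, 1, 5, 5, 5).
  b_1=1 ≤ 1
  b_2=1 ≤ 2
  b_3=5 > 3
  fails at i=3 ⇒ NO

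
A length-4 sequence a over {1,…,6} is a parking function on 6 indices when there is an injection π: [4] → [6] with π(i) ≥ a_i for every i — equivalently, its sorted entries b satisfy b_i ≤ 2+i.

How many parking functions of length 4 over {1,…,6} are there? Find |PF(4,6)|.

#PF = (6+1−4)·(6+1)^{4−1} = 3×343 = 1029 (Konheim–Weiss)
Check (1,4,2,4) → sorted (1,2,4,4): b_i ≤ 2+i ∀i, a PF.

1029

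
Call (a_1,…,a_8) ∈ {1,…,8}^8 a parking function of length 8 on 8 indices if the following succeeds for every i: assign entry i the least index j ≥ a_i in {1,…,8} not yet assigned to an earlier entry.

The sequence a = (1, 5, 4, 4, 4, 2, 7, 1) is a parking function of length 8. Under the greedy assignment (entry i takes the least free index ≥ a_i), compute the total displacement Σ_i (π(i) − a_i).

8

Σπ = 36 ({1..8} each once); Σa = 1+5+4+4+4+2+7+1 = 28; disp = 36−28 = 8.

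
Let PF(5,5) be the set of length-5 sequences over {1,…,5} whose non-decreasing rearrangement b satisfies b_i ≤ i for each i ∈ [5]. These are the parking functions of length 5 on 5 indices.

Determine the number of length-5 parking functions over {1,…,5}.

|PF| = (5−5+1)·(5+1)^(5−1) = 1 · 1296 = 1296 (Pollak)
Example (4,1,2,5,2) → sorted (1,2,2,4,5): b_i ≤ i ∀i, a PF.

1296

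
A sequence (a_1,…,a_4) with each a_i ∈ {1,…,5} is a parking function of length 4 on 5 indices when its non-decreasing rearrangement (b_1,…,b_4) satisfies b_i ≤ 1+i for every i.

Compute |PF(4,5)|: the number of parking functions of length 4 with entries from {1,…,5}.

Count = (6−4)·6^(4−1) = 2 · 216 = 432
E.g. (5,3,3,2) → sorted (2,3,3,5): b_i ≤ 1+i ∀i, a PF.

432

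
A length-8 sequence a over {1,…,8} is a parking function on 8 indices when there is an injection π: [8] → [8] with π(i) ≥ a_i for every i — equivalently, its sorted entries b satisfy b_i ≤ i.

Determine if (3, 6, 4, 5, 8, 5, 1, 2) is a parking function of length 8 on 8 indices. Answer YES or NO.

Rearranged: b = (1, 2, 3, 4, 5, 5, 6, 8).
  b_1=1 ≤ 1
  b_2=2 ≤ 2
  b_3=3 ≤ 3
  b_4=4 ≤ 4
  b_5=5 ≤ 5
  b_6=5 ≤ 6
  b_7=6 ≤ 7
  b_8=8 ≤ 8
All bounds hold ⇒ YES

YES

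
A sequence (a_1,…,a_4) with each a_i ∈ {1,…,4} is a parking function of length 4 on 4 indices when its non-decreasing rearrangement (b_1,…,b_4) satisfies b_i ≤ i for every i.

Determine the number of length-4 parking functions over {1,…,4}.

#PF = (5−4)·5^(4−1) = 1·125 = 125 [KW]
E.g. (4,1,3,1) → sorted (1,1,3,4): b_i ≤ i ∀i, a PF.

125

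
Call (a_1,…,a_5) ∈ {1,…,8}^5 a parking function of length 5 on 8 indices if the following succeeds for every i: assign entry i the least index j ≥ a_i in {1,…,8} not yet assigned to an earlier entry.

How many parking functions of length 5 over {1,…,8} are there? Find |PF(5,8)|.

|PF| = (8−5+1)·(8+1)^(5−1) = 4·6561 = 26244
One tuple (5,6,3,2,5) → sorted (2,3,5,5,6): b_i ≤ 3+i ∀i, a PF.

26244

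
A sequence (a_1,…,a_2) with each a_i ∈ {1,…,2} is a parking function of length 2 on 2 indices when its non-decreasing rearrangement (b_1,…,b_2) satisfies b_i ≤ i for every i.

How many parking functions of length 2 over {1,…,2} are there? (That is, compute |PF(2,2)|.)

3

#PF = (2+1−2)·(2+1)^{2−1} = 1·3 = 3
One tuple (1,1) → sorted (1,1): b_i ≤ i ∀i, a PF.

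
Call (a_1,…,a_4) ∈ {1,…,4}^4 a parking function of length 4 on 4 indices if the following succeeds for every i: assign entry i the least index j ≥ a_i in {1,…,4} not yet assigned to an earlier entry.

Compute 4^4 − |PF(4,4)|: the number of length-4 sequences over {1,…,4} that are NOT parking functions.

131

|PF(4,4)| = (4−4+1)·(4+1)^(4−1) = 1·125 = 125 (Konheim–Weiss)
One tuple (2,3,4,4) → sorted (2,3,4,4): b_1=2>1, not a PF.
So 256 − 125 = 131 fail.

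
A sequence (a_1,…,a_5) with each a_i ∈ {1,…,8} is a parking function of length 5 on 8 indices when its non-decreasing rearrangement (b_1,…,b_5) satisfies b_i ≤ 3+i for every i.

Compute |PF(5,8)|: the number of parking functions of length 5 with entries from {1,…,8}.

|PF| = (8−5+1)·(8+1)^(5−1) = 4 · 6561 = 26244 (Konheim–Weiss)
Example (7,5,2,5,6) → sorted (2,5,5,6,7): b_i ≤ 3+i ∀i, a PF.

26244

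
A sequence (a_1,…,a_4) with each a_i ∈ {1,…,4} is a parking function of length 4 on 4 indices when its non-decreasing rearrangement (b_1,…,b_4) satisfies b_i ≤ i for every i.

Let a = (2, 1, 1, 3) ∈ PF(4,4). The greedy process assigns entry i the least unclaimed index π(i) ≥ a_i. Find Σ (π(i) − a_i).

Σπ = 10 ({1..4} each once); Σa = 2+1+1+3 = 7; disp = 10−7 = 3.

3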